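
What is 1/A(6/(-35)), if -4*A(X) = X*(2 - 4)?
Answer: -35/3 ≈ -11.667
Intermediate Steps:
A(X) = X/2 (A(X) = -X*(2 - 4)/4 = -X*(-2)/4 = -(-1)*X/2 = X/2)
1/A(6/(-35)) = 1/((6/(-35))/2) = 1/((6*(-1/35))/2) = 1/((1/2)*(-6/35)) = 1/(-3/35) = -35/3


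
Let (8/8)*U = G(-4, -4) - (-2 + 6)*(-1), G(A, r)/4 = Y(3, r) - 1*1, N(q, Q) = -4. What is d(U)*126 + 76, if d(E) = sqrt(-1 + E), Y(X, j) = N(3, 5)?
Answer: 76 + 126*I*sqrt(17) ≈ 76.0 + 519.51*I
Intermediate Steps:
Y(X, j) = -4
G(A, r) = -20 (G(A, r) = 4*(-4 - 1*1) = 4*(-4 - 1) = 4*(-5) = -20)
U = -16 (U = -20 - (-2 + 6)*(-1) = -20 - 1*4*(-1) = -20 - 4*(-1) = -20 + 4 = -16)
d(U)*126 + 76 = sqrt(-1 - 16)*126 + 76 = sqrt(-17)*126 + 76 = (I*sqrt(17))*126 + 76 = 126*I*sqrt(17) + 76 = 76 + 126*I*sqrt(17)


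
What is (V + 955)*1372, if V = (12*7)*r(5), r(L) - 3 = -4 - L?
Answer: 618772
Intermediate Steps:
r(L) = -1 - L (r(L) = 3 + (-4 - L) = -1 - L)
V = -504 (V = (12*7)*(-1 - 1*5) = 84*(-1 - 5) = 84*(-6) = -504)
(V + 955)*1372 = (-504 + 955)*1372 = 451*1372 = 618772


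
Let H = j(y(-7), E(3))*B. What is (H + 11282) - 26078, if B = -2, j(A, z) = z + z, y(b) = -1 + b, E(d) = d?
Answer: -14808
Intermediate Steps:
j(A, z) = 2*z
H = -12 (H = (2*3)*(-2) = 6*(-2) = -12)
(H + 11282) - 26078 = (-12 + 11282) - 26078 = 11270 - 26078 = -14808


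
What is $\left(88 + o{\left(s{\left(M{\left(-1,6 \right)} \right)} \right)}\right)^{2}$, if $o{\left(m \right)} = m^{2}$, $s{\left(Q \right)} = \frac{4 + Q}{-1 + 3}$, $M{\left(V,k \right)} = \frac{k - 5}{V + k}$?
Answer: $\frac{85396081}{10000} \approx 8539.6$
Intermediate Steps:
$M{\left(V,k \right)} = \frac{-5 + k}{V + k}$
$s{\left(Q \right)} = 2 + \frac{Q}{2}$ ($s{\left(Q \right)} = \frac{4 + Q}{2} = \left(4 + Q\right) \frac{1}{2} = 2 + \frac{Q}{2}$)
$\left(88 + o{\left(s{\left(M{\left(-1,6 \right)} \right)} \right)}\right)^{2} = \left(88 + \left(2 + \frac{\frac{1}{-1 + 6} \left(-5 + 6\right)}{2}\right)^{2}\right)^{2} = \left(88 + \left(2 + \frac{\frac{1}{5} \cdot 1}{2}\right)^{2}\right)^{2} = \left(88 + \left(2 + \frac{1}{2} \cdot \frac{1}{5}\right)^{2}\right)^{2} = \left(88 + \left(2 + \frac{1}{10}\right)^{2}\right)^{2} = \left(88 + \left(\frac{21}{10}\right)^{2}\right)^{2} = \left(88 + \frac{441}{100}\right)^{2} = \left(\frac{9241}{100}\right)^{2} = \frac{85396081}{10000}$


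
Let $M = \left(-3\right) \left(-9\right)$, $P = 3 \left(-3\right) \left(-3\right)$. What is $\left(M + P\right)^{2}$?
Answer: $2916$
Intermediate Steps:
$P = 27$ ($P = \left(-9\right) \left(-3\right) = 27$)
$M = 27$
$\left(M + P\right)^{2} = \left(27 + 27\right)^{2} = 54^{2} = 2916$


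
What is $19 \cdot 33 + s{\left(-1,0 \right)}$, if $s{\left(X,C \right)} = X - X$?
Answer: $627$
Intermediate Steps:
$s{\left(X,C \right)} = 0$
$19 \cdot 33 + s{\left(-1,0 \right)} = 19 \cdot 33 + 0 = 627 + 0 = 627$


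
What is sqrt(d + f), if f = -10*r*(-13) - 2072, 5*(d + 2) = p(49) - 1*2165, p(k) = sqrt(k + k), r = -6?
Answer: sqrt(-82175 + 35*sqrt(2))/5 ≈ 57.315*I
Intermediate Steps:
p(k) = sqrt(2)*sqrt(k) (p(k) = sqrt(2*k) = sqrt(2)*sqrt(k))
d = -435 + 7*sqrt(2)/5 (d = -2 + (sqrt(2)*sqrt(49) - 1*2165)/5 = -2 + (sqrt(2)*7 - 2165)/5 = -2 + (7*sqrt(2) - 2165)/5 = -2 + (-2165 + 7*sqrt(2))/5 = -2 + (-433 + 7*sqrt(2)/5) = -435 + 7*sqrt(2)/5 ≈ -433.02)
f = -2852 (f = -10*(-6)*(-13) - 2072 = 60*(-13) - 2072 = -780 - 2072 = -2852)
sqrt(d + f) = sqrt((-435 + 7*sqrt(2)/5) - 2852) = sqrt(-3287 + 7*sqrt(2)/5)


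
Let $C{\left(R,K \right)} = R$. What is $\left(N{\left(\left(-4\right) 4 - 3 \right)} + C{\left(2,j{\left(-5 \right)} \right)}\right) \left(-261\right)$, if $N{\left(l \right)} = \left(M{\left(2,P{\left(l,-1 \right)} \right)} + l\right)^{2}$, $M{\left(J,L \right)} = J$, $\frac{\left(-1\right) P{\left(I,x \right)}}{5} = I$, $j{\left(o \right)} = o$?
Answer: $-75951$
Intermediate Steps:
$P{\left(I,x \right)} = - 5 I$
$N{\left(l \right)} = \left(2 + l\right)^{2}$
$\left(N{\left(\left(-4\right) 4 - 3 \right)} + C{\left(2,j{\left(-5 \right)} \right)}\right) \left(-261\right) = \left(\left(2 - 19\right)^{2} + 2\right) \left(-261\right) = \left(\left(-17\right)^{2} + 2\right) \left(-261\right) = \left(289 + 2\right) \left(-261\right) = 291 \left(-261\right) = -75951$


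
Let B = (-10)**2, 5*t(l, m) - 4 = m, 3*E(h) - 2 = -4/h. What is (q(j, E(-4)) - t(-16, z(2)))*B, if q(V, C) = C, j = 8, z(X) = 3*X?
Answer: -100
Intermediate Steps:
E(h) = 2/3 - 4/(3*h) (E(h) = 2/3 + (-4/h)/3 = 2/3 - 4/(3*h))
t(l, m) = 4/5 + m/5
B = 100
(q(j, E(-4)) - t(-16, z(2)))*B = ((2/3)*(-2 - 4)/(-4) - (4/5 + (3*2)/5))*100 = ((2/3)*(-1/4)*(-6) - (4/5 + (1/5)*6))*100 = (1 - (4/5 + 6/5))*100 = (1 - 1*2)*100 = (1 - 2)*100 = -1*100 = -100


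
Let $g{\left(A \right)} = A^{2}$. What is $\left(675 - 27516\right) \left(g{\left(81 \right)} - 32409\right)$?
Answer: $693786168$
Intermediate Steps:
$\left(675 - 27516\right) \left(g{\left(81 \right)} - 32409\right) = \left(675 - 27516\right) \left(81^{2} - 32409\right) = - 26841 \left(6561 - 32409\right) = \left(-26841\right) \left(-25848\right) = 693786168$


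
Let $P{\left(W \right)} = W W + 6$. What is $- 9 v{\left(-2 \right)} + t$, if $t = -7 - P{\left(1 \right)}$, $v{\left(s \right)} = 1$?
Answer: $-23$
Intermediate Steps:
$P{\left(W \right)} = 6 + W^{2}$ ($P{\left(W \right)} = W^{2} + 6 = 6 + W^{2}$)
$t = -14$ ($t = -7 - \left(6 + 1^{2}\right) = -7 - \left(6 + 1\right) = -7 - 7 = -14$)
$- 9 v{\left(-2 \right)} + t = \left(-9\right) 1 - 14 = -9 - 14 = -23$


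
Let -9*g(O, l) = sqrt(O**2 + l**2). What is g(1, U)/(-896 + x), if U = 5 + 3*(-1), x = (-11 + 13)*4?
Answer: sqrt(5)/7992 ≈ 0.00027979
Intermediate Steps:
x = 8 (x = 2*4 = 8)
U = 2 (U = 5 - 3 = 2)
g(O, l) = -sqrt(O**2 + l**2)/9
g(1, U)/(-896 + x) = (-sqrt(1**2 + 2**2)/9)/(-896 + 8) = (-sqrt(1 + 4)/9)/(-888) = -(-1)*sqrt(5)/7992 = sqrt(5)/7992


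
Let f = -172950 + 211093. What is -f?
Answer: -38143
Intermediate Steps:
f = 38143
-f = -1*38143 = -38143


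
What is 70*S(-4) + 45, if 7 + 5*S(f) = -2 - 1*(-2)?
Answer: -53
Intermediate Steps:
S(f) = -7/5 (S(f) = -7/5 + (-2 - 1*(-2))/5 = -7/5 + (-2 + 2)/5 = -7/5 + (⅕)*0 = -7/5 + 0 = -7/5)
70*S(-4) + 45 = 70*(-7/5) + 45 = -98 + 45 = -53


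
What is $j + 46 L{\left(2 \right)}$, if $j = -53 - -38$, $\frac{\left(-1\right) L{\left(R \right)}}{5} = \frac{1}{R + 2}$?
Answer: $- \frac{145}{2} \approx -72.5$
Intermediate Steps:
$L{\left(R \right)} = - \frac{5}{2 + R}$ ($L{\left(R \right)} = - \frac{5}{R + 2} = - \frac{5}{2 + R}$)
$j = -15$ ($j = -53 + 38 = -15$)
$j + 46 L{\left(2 \right)} = -15 + 46 \left(- \frac{5}{2 + 2}\right) = -15 + 46 \left(- \frac{5}{4}\right) = -15 - \frac{115}{2} = - \frac{145}{2}$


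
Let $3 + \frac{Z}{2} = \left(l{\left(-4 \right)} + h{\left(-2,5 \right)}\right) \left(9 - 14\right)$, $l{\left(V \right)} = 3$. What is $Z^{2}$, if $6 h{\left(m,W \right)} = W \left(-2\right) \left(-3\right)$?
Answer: $7396$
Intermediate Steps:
$h{\left(m,W \right)} = W$ ($h{\left(m,W \right)} = \frac{W \left(-2\right) \left(-3\right)}{6} = \frac{- 2 W \left(-3\right)}{6} = \frac{6 W}{6} = W$)
$Z = -86$ ($Z = -6 + 2 \left(3 + 5\right) \left(9 - 14\right) = -6 + 2 \cdot 8 \left(-5\right) = -6 + 2 \left(-40\right) = -6 - 80 = -86$)
$Z^{2} = \left(-86\right)^{2} = 7396$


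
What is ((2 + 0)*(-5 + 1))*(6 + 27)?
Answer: -264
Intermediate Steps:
((2 + 0)*(-5 + 1))*(6 + 27) = (2*(-4))*33 = -8*33 = -264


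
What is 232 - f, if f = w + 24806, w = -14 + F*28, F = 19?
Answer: -25092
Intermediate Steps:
w = 518 (w = -14 + 19*28 = -14 + 532 = 518)
f = 25324 (f = 518 + 24806 = 25324)
232 - f = 232 - 1*25324 = 232 - 25324 = -25092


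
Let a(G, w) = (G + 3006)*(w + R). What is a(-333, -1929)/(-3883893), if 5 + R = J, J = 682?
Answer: 1115532/1294631 ≈ 0.86166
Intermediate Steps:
R = 677 (R = -5 + 682 = 677)
a(G, w) = (677 + w)*(3006 + G) (a(G, w) = (G + 3006)*(w + 677) = (3006 + G)*(677 + w) = (677 + w)*(3006 + G))
a(-333, -1929)/(-3883893) = (2035062 + 677*(-333) + 3006*(-1929) - 333*(-1929))/(-3883893) = (2035062 - 225441 - 5798574 + 642357)*(-1/3883893) = -3346596*(-1/3883893) = 1115532/1294631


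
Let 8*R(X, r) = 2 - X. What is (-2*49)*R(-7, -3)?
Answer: -441/4 ≈ -110.25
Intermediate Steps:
R(X, r) = ¼ - X/8 (R(X, r) = (2 - X)/8 = ¼ - X/8)
(-2*49)*R(-7, -3) = (-2*49)*(¼ - ⅛*(-7)) = -98*(¼ + 7/8) = -98*9/8 = -441/4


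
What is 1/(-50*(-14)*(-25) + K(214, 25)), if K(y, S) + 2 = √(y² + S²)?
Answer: -17502/306273583 - √46421/306273583 ≈ -5.7848e-5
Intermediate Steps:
K(y, S) = -2 + √(S² + y²) (K(y, S) = -2 + √(y² + S²) = -2 + √(S² + y²))
1/(-50*(-14)*(-25) + K(214, 25)) = 1/(-50*(-14)*(-25) + (-2 + √(25² + 214²))) = 1/(700*(-25) + (-2 + √(625 + 45796))) = 1/(-17500 + (-2 + √46421)) = 1/(-17502 + √46421)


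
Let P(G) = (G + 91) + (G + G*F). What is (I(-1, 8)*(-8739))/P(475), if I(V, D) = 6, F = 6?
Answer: -17478/1297 ≈ -13.476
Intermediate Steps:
P(G) = 91 + 8*G (P(G) = (G + 91) + (G + G*6) = (91 + G) + (G + 6*G) = (91 + G) + 7*G = 91 + 8*G)
(I(-1, 8)*(-8739))/P(475) = (6*(-8739))/(91 + 8*475) = -52434/(91 + 3800) = -52434/3891 = -52434*1/3891 = -17478/1297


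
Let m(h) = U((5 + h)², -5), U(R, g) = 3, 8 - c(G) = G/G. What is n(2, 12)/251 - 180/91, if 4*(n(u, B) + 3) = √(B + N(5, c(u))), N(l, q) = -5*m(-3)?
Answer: -45453/22841 + I*√3/1004 ≈ -1.99 + 0.0017252*I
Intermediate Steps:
c(G) = 7 (c(G) = 8 - G/G = 8 - 1*1 = 8 - 1 = 7)
m(h) = 3
N(l, q) = -15 (N(l, q) = -5*3 = -15)
n(u, B) = -3 + √(-15 + B)/4 (n(u, B) = -3 + √(B - 15)/4 = -3 + √(-15 + B)/4)
n(2, 12)/251 - 180/91 = (-3 + √(-15 + 12)/4)/251 - 180/91 = (-3 + √(-3)/4)*(1/251) - 180*1/91 = (-3 + (I*√3)/4)*(1/251) - 180/91 = (-3 + I*√3/4)*(1/251) - 180/91 = (-3/251 + I*√3/1004) - 180/91 = -45453/22841 + I*√3/1004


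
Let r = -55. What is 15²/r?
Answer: -45/11 ≈ -4.0909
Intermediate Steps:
15²/r = 15²/(-55) = 225*(-1/55) = -45/11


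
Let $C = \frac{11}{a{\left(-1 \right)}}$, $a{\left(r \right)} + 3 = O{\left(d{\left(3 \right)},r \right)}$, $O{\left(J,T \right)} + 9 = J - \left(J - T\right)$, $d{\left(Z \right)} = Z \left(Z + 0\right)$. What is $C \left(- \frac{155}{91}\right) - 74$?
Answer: $- \frac{85837}{1183} \approx -72.559$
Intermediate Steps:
$d{\left(Z \right)} = Z^{2}$ ($d{\left(Z \right)} = Z Z = Z^{2}$)
$O{\left(J,T \right)} = -9 + T$ ($O{\left(J,T \right)} = -9 + \left(J - \left(J - T\right)\right) = -9 + T$)
$a{\left(r \right)} = -12 + r$ ($a{\left(r \right)} = -3 + \left(-9 + r\right) = -12 + r$)
$C = - \frac{11}{13}$ ($C = \frac{11}{-12 - 1} = \frac{11}{-13} = 11 \left(- \frac{1}{13}\right) = - \frac{11}{13} \approx -0.84615$)
$C \left(- \frac{155}{91}\right) - 74 = - \frac{11 \left(- \frac{155}{91}\right)}{13} - 74 = - \frac{11 \left(\left(-155\right) \frac{1}{91}\right)}{13} - 74 = \left(- \frac{11}{13}\right) \left(- \frac{155}{91}\right) - 74 = \frac{1705}{1183} - 74 = - \frac{85837}{1183}$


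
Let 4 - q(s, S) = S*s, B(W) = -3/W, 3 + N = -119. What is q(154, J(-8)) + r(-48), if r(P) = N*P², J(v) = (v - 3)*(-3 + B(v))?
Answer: -1142123/4 ≈ -2.8553e+5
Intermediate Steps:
N = -122 (N = -3 - 119 = -122)
J(v) = (-3 + v)*(-3 - 3/v) (J(v) = (v - 3)*(-3 - 3/v) = (-3 + v)*(-3 - 3/v))
q(s, S) = 4 - S*s
r(P) = -122*P²
q(154, J(-8)) + r(-48) = (4 - 1*(6 - 3*(-8) + 9/(-8))*154) - 122*(-48)² = (4 - 1*(6 + 24 + 9*(-⅛))*154) - 122*2304 = (4 - 1*(6 + 24 - 9/8)*154) - 281088 = (4 - 1*231/8*154) - 281088 = (4 - 17787/4) - 281088 = -17771/4 - 281088 = -1142123/4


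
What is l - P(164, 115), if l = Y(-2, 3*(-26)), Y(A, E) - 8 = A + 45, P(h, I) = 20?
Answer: 31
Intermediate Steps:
Y(A, E) = 53 + A (Y(A, E) = 8 + (A + 45) = 8 + (45 + A) = 53 + A)
l = 51 (l = 53 - 2 = 51)
l - P(164, 115) = 51 - 1*20 = 51 - 20 = 31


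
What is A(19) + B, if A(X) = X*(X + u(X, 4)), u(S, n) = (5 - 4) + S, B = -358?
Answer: 383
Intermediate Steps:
u(S, n) = 1 + S
A(X) = X*(1 + 2*X) (A(X) = X*(X + (1 + X)) = X*(1 + 2*X))
A(19) + B = 19*(1 + 2*19) - 358 = 19*(1 + 38) - 358 = 19*39 - 358 = 741 - 358 = 383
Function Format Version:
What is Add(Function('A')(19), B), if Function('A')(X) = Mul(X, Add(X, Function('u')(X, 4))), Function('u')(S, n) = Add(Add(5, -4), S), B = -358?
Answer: 383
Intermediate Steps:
Function('u')(S, n) = Add(1, S)
Function('A')(X) = Mul(X, Add(1, Mul(2, X))) (Function('A')(X) = Mul(X, Add(X, Add(1, X))) = Mul(X, Add(1, Mul(2, X))))
Add(Function('A')(19), B) = Add(Mul(19, Add(1, Mul(2, 19))), -358) = Add(Mul(19, Add(1, 38)), -358) = Add(Mul(19, 39), -358) = Add(741, -358) = 383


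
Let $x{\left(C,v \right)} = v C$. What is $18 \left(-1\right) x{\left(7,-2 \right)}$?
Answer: $252$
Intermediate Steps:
$x{\left(C,v \right)} = C v$
$18 \left(-1\right) x{\left(7,-2 \right)} = 18 \left(-1\right) 7 \left(-2\right) = \left(-18\right) \left(-14\right) = 252$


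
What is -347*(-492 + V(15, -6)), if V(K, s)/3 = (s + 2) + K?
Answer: 159273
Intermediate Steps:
V(K, s) = 6 + 3*K + 3*s (V(K, s) = 3*((s + 2) + K) = 3*((2 + s) + K) = 3*(2 + K + s) = 6 + 3*K + 3*s)
-347*(-492 + V(15, -6)) = -347*(-492 + (6 + 3*15 + 3*(-6))) = -347*(-492 + (6 + 45 - 18)) = -347*(-492 + 33) = -347*(-459) = 159273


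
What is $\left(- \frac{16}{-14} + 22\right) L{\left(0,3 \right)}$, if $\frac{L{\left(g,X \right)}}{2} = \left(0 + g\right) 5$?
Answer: $0$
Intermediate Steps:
$L{\left(g,X \right)} = 10 g$ ($L{\left(g,X \right)} = 2 \left(0 + g\right) 5 = 2 g 5 = 2 \cdot 5 g = 10 g$)
$\left(- \frac{16}{-14} + 22\right) L{\left(0,3 \right)} = \left(- \frac{16}{-14} + 22\right) 10 \cdot 0 = \left(\left(-16\right) \left(- \frac{1}{14}\right) + 22\right) 0 = \left(\frac{8}{7} + 22\right) 0 = \frac{162}{7} \cdot 0 = 0$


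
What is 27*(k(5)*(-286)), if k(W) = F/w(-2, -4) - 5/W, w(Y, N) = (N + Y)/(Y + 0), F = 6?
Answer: -7722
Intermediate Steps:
w(Y, N) = (N + Y)/Y
k(W) = 2 - 5/W (k(W) = 6/(((-4 - 2)/(-2))) - 5/W = 6/((-1/2*(-6))) - 5/W = 6/3 - 5/W = 6*(1/3) - 5/W = 2 - 5/W)
27*(k(5)*(-286)) = 27*((2 - 5/5)*(-286)) = 27*((2 - 5*1/5)*(-286)) = 27*((2 - 1)*(-286)) = 27*(1*(-286)) = 27*(-286) = -7722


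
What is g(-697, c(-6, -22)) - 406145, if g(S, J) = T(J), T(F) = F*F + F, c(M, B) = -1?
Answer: -406145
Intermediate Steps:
T(F) = F + F**2 (T(F) = F**2 + F = F + F**2)
g(S, J) = J*(1 + J)
g(-697, c(-6, -22)) - 406145 = -(1 - 1) - 406145 = -1*0 - 406145 = 0 - 406145 = -406145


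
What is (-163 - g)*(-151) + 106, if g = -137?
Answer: 4032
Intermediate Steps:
(-163 - g)*(-151) + 106 = (-163 - 1*(-137))*(-151) + 106 = (-163 + 137)*(-151) + 106 = -26*(-151) + 106 = 3926 + 106 = 4032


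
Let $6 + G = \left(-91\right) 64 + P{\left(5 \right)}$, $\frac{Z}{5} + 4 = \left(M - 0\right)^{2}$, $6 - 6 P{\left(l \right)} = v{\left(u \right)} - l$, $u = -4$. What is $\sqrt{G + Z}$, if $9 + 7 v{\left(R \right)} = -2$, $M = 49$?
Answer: $\frac{\sqrt{2715279}}{21} \approx 78.467$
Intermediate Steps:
$v{\left(R \right)} = - \frac{11}{7}$ ($v{\left(R \right)} = - \frac{9}{7} + \frac{1}{7} \left(-2\right) = - \frac{9}{7} - \frac{2}{7} = - \frac{11}{7}$)
$P{\left(l \right)} = \frac{53}{42} + \frac{l}{6}$ ($P{\left(l \right)} = 1 - \frac{- \frac{11}{7} - l}{6} = 1 + \left(\frac{11}{42} + \frac{l}{6}\right) = \frac{53}{42} + \frac{l}{6}$)
$Z = 11985$ ($Z = -20 + 5 \left(49 - 0\right)^{2} = -20 + 5 \left(49 + \left(-24 + 24\right)\right)^{2} = -20 + 5 \left(49 + 0\right)^{2} = -20 + 5 \cdot 49^{2} = -20 + 5 \cdot 2401 = -20 + 12005 = 11985$)
$G = - \frac{122386}{21}$ ($G = -6 + \left(\left(-91\right) 64 + \left(\frac{53}{42} + \frac{1}{6} \cdot 5\right)\right) = -6 + \left(-5824 + \left(\frac{53}{42} + \frac{5}{6}\right)\right) = -6 + \left(-5824 + \frac{44}{21}\right) = -6 - \frac{122260}{21} = - \frac{122386}{21} \approx -5827.9$)
$\sqrt{G + Z} = \sqrt{- \frac{122386}{21} + 11985} = \sqrt{\frac{129299}{21}} = \frac{\sqrt{2715279}}{21}$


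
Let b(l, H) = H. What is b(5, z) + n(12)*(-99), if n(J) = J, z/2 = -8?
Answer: -1204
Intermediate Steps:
z = -16 (z = 2*(-8) = -16)
b(5, z) + n(12)*(-99) = -16 + 12*(-99) = -16 - 1188 = -1204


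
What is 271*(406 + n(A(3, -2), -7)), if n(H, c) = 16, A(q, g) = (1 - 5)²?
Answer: 114362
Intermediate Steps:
A(q, g) = 16 (A(q, g) = (-4)² = 16)
271*(406 + n(A(3, -2), -7)) = 271*(406 + 16) = 271*422 = 114362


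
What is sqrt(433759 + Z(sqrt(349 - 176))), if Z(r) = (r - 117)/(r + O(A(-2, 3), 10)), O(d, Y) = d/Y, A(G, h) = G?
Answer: 2*sqrt(-108586 + 542200*sqrt(173))/sqrt(-1 + 5*sqrt(173)) ≈ 658.60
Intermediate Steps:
Z(r) = (-117 + r)/(-1/5 + r) (Z(r) = (r - 117)/(r - 2/10) = (-117 + r)/(r - 2*1/10) = (-117 + r)/(r - 1/5) = (-117 + r)/(-1/5 + r))
sqrt(433759 + Z(sqrt(349 - 176))) = sqrt(433759 + 5*(-117 + sqrt(349 - 176))/(-1 + 5*sqrt(349 - 176))) = sqrt(433759 + 5*(-117 + sqrt(173))/(-1 + 5*sqrt(173)))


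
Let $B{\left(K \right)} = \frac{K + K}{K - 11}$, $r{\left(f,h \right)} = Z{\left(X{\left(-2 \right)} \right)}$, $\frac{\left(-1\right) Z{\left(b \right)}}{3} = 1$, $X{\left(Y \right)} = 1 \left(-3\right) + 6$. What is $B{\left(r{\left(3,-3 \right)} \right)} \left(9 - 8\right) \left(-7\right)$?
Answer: $-3$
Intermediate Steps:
$X{\left(Y \right)} = 3$ ($X{\left(Y \right)} = -3 + 6 = 3$)
$Z{\left(b \right)} = -3$ ($Z{\left(b \right)} = \left(-3\right) 1 = -3$)
$r{\left(f,h \right)} = -3$
$B{\left(K \right)} = \frac{2 K}{-11 + K}$
$B{\left(r{\left(3,-3 \right)} \right)} \left(9 - 8\right) \left(-7\right) = 2 \left(-3\right) \frac{1}{-11 - 3} \left(9 - 8\right) \left(-7\right) = 2 \left(-3\right) \frac{1}{-14} \cdot 1 \left(-7\right) = 2 \left(-3\right) \left(- \frac{1}{14}\right) \left(-7\right) = \frac{3}{7} \left(-7\right) = -3$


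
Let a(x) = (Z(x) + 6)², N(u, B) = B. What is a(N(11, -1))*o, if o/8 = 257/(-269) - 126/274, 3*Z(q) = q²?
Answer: -150626528/331677 ≈ -454.14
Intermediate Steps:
Z(q) = q²/3
a(x) = (6 + x²/3)² (a(x) = (x²/3 + 6)² = (6 + x²/3)²)
o = -417248/36853 (o = 8*(257/(-269) - 126/274) = 8*(257*(-1/269) - 126*1/274) = 8*(-257/269 - 63/137) = 8*(-52156/36853) = -417248/36853 ≈ -11.322)
a(N(11, -1))*o = ((18 + (-1)²)²/9)*(-417248/36853) = ((18 + 1)²/9)*(-417248/36853) = ((⅑)*19²)*(-417248/36853) = ((⅑)*361)*(-417248/36853) = (361/9)*(-417248/36853) = -150626528/331677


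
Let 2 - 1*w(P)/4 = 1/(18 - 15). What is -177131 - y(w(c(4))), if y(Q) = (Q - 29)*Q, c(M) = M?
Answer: -1592839/9 ≈ -1.7698e+5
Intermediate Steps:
w(P) = 20/3 (w(P) = 8 - 4/(18 - 15) = 8 - 4/3 = 20/3)
y(Q) = Q*(-29 + Q) (y(Q) = (-29 + Q)*Q = Q*(-29 + Q))
-177131 - y(w(c(4))) = -177131 - 20*(-29 + 20/3)/3 = -177131 - 20*(-67)/(3*3) = -177131 - 1*(-1340/9) = -177131 + 1340/9 = -1592839/9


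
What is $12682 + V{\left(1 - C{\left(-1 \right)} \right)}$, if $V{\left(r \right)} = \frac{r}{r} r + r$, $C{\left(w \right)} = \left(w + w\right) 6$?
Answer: $12708$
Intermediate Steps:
$C{\left(w \right)} = 12 w$ ($C{\left(w \right)} = 2 w 6 = 12 w$)
$V{\left(r \right)} = 2 r$ ($V{\left(r \right)} = 1 r + r = r + r = 2 r$)
$12682 + V{\left(1 - C{\left(-1 \right)} \right)} = 12682 + 2 \left(1 - 12 \left(-1\right)\right) = 12682 + 2 \left(1 - -12\right) = 12682 + 2 \left(1 + 12\right) = 12682 + 2 \cdot 13 = 12682 + 26 = 12708$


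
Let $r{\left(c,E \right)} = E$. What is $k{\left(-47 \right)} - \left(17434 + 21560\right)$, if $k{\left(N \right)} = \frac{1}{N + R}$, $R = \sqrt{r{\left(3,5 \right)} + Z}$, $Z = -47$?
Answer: $- \frac{87775541}{2251} - \frac{i \sqrt{42}}{2251} \approx -38994.0 - 0.002879 i$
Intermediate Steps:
$R = i \sqrt{42}$ ($R = \sqrt{5 - 47} = \sqrt{-42} = i \sqrt{42} \approx 6.4807 i$)
$k{\left(N \right)} = \frac{1}{N + i \sqrt{42}}$
$k{\left(-47 \right)} - \left(17434 + 21560\right) = \frac{1}{-47 + i \sqrt{42}} - \left(17434 + 21560\right) = \frac{1}{-47 + i \sqrt{42}} - 38994 = -38994 + \frac{1}{-47 + i \sqrt{42}}$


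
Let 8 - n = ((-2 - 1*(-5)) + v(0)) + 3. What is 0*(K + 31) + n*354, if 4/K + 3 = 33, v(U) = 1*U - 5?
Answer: 2478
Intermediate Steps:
v(U) = -5 + U (v(U) = U - 5 = -5 + U)
K = 2/15 (K = 4/(-3 + 33) = 4/30 = 4*(1/30) = 2/15 ≈ 0.13333)
n = 7 (n = 8 - (((-2 - 1*(-5)) + (-5 + 0)) + 3) = 8 - (((-2 + 5) - 5) + 3) = 8 - ((3 - 5) + 3) = 8 - (-2 + 3) = 8 - 1*1 = 8 - 1 = 7)
0*(K + 31) + n*354 = 0*(2/15 + 31) + 7*354 = 0*(467/15) + 2478 = 0 + 2478 = 2478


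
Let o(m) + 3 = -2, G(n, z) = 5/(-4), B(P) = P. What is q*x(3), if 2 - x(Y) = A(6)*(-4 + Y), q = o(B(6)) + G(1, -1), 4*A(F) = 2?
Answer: -125/8 ≈ -15.625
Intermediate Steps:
A(F) = 1/2 (A(F) = (1/4)*2 = 1/2)
G(n, z) = -5/4 (G(n, z) = 5*(-1/4) = -5/4)
o(m) = -5 (o(m) = -3 - 2 = -5)
q = -25/4 (q = -5 - 5/4 = -25/4 ≈ -6.2500)
x(Y) = 4 - Y/2 (x(Y) = 2 - (-4 + Y)/2 = 2 - (-2 + Y/2) = 2 + (2 - Y/2) = 4 - Y/2)
q*x(3) = -25*(4 - 1/2*3)/4 = -25*(4 - 3/2)/4 = -25/4*5/2 = -125/8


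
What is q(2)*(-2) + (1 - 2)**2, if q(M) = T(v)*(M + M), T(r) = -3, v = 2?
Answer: 25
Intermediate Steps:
q(M) = -6*M (q(M) = -3*(M + M) = -6*M)
q(2)*(-2) + (1 - 2)**2 = -6*2*(-2) + (1 - 2)**2 = -12*(-2) + (-1)**2 = 24 + 1 = 25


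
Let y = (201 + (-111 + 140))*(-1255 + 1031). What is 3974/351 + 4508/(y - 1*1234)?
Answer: 8002388/712179 ≈ 11.236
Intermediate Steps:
y = -51520 (y = (201 + 29)*(-224) = 230*(-224) = -51520)
3974/351 + 4508/(y - 1*1234) = 3974/351 + 4508/(-51520 - 1*1234) = 3974*(1/351) + 4508/(-51520 - 1234) = 3974/351 + 4508/(-52754) = 3974/351 + 4508*(-1/52754) = 3974/351 - 2254/26377 = 8002388/712179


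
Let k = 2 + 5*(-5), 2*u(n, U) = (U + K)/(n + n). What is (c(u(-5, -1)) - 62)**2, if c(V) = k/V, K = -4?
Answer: 23716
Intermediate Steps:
u(n, U) = (-4 + U)/(4*n) (u(n, U) = ((U - 4)/(n + n))/2 = ((-4 + U)/((2*n)))/2 = ((-4 + U)*(1/(2*n)))/2 = ((-4 + U)/(2*n))/2 = (-4 + U)/(4*n))
k = -23 (k = 2 - 25 = -23)
c(V) = -23/V
(c(u(-5, -1)) - 62)**2 = (-23*(-20/(-4 - 1)) - 62)**2 = (-23/((1/4)*(-1/5)*(-5)) - 62)**2 = (-23/1/4 - 62)**2 = (-23*4 - 62)**2 = (-92 - 62)**2 = (-154)**2 = 23716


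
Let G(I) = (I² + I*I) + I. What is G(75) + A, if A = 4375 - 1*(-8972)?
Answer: 24672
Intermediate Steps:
G(I) = I + 2*I² (G(I) = (I² + I²) + I = 2*I² + I = I + 2*I²)
A = 13347 (A = 4375 + 8972 = 13347)
G(75) + A = 75*(1 + 2*75) + 13347 = 75*(1 + 150) + 13347 = 75*151 + 13347 = 11325 + 13347 = 24672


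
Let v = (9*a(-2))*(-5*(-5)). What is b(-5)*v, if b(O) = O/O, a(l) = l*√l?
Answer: -450*I*√2 ≈ -636.4*I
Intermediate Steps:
a(l) = l^(3/2)
b(O) = 1
v = -450*I*√2 (v = (9*(-2)^(3/2))*(-5*(-5)) = (9*(-2*I*√2))*25 = -18*I*√2*25 = -450*I*√2 ≈ -636.4*I)
b(-5)*v = 1*(-450*I*√2) = -450*I*√2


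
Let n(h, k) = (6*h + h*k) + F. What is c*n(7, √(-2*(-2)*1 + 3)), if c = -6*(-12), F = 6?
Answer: 3456 + 504*√7 ≈ 4789.5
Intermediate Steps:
c = 72
n(h, k) = 6 + 6*h + h*k (n(h, k) = (6*h + h*k) + 6 = 6 + 6*h + h*k)
c*n(7, √(-2*(-2)*1 + 3)) = 72*(6 + 6*7 + 7*√(-2*(-2)*1 + 3)) = 72*(6 + 42 + 7*√(4*1 + 3)) = 72*(6 + 42 + 7*√(4 + 3)) = 72*(6 + 42 + 7*√7) = 72*(48 + 7*√7) = 3456 + 504*√7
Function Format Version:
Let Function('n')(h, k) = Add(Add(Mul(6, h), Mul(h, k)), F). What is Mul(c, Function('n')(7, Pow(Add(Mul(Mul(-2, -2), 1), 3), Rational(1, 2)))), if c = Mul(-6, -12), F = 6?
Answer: Add(3456, Mul(504, Pow(7, Rational(1, 2)))) ≈ 4789.5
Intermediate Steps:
c = 72
Function('n')(h, k) = Add(6, Mul(6, h), Mul(h, k)) (Function('n')(h, k) = Add(Add(Mul(6, h), Mul(h, k)), 6) = Add(6, Mul(6, h), Mul(h, k)))
Mul(c, Function('n')(7, Pow(Add(Mul(Mul(-2, -2), 1), 3), Rational(1, 2)))) = Mul(72, Add(6, Mul(6, 7), Mul(7, Pow(Add(Mul(Mul(-2, -2), 1), 3), Rational(1, 2))))) = Mul(72, Add(6, 42, Mul(7, Pow(Add(Mul(4, 1), 3), Rational(1, 2))))) = Mul(72, Add(6, 42, Mul(7, Pow(Add(4, 3), Rational(1, 2))))) = Mul(72, Add(6, 42, Mul(7, Pow(7, Rational(1, 2))))) = Mul(72, Add(48, Mul(7, Pow(7, Rational(1, 2))))) = Add(3456, Mul(504, Pow(7, Rational(1, 2))))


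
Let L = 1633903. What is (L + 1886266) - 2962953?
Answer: 557216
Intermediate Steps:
(L + 1886266) - 2962953 = (1633903 + 1886266) - 2962953 = 3520169 - 2962953 = 557216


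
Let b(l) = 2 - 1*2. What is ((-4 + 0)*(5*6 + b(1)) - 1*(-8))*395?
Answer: -44240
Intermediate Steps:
b(l) = 0 (b(l) = 2 - 2 = 0)
((-4 + 0)*(5*6 + b(1)) - 1*(-8))*395 = ((-4 + 0)*(5*6 + 0) - 1*(-8))*395 = (-4*(30 + 0) + 8)*395 = (-4*30 + 8)*395 = (-120 + 8)*395 = -112*395 = -44240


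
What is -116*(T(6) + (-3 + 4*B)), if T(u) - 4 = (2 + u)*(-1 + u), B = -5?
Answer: -2436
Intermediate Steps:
T(u) = 4 + (-1 + u)*(2 + u) (T(u) = 4 + (2 + u)*(-1 + u) = 4 + (-1 + u)*(2 + u))
-116*(T(6) + (-3 + 4*B)) = -116*((2 + 6 + 6**2) + (-3 + 4*(-5))) = -116*((2 + 6 + 36) + (-3 - 20)) = -116*(44 - 23) = -116*21 = -2436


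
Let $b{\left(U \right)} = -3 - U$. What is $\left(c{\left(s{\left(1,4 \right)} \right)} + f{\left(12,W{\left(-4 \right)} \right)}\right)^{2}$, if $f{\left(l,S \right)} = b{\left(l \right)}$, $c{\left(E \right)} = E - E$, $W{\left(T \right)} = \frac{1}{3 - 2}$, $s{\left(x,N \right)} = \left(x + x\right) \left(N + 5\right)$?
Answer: $225$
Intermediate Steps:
$s{\left(x,N \right)} = 2 x \left(5 + N\right)$
$W{\left(T \right)} = 1$ ($W{\left(T \right)} = 1^{-1} = 1$)
$c{\left(E \right)} = 0$
$f{\left(l,S \right)} = -3 - l$
$\left(c{\left(s{\left(1,4 \right)} \right)} + f{\left(12,W{\left(-4 \right)} \right)}\right)^{2} = \left(0 - 15\right)^{2} = \left(-15\right)^{2} = 225$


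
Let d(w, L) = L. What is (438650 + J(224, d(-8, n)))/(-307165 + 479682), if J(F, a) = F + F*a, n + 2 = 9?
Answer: 440442/172517 ≈ 2.5530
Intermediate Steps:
n = 7 (n = -2 + 9 = 7)
(438650 + J(224, d(-8, n)))/(-307165 + 479682) = (438650 + 224*(1 + 7))/(-307165 + 479682) = (438650 + 224*8)/172517 = (438650 + 1792)*(1/172517) = 440442*(1/172517) = 440442/172517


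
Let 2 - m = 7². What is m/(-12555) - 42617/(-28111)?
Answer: 536377652/352933605 ≈ 1.5198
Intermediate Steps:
m = -47 (m = 2 - 1*7² = 2 - 1*49 = 2 - 49 = -47)
m/(-12555) - 42617/(-28111) = -47/(-12555) - 42617/(-28111) = -47*(-1/12555) - 42617*(-1/28111) = 47/12555 + 42617/28111 = 536377652/352933605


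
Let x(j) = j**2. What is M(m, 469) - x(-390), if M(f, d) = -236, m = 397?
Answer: -152336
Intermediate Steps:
M(m, 469) - x(-390) = -236 - 1*(-390)**2 = -236 - 1*152100 = -236 - 152100 = -152336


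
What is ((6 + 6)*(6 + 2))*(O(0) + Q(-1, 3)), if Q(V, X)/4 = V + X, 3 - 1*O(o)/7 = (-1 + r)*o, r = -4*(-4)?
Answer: 2784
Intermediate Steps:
r = 16
O(o) = 21 - 105*o (O(o) = 21 - 7*(-1 + 16)*o = 21 - 105*o)
Q(V, X) = 4*V + 4*X (Q(V, X) = 4*(V + X) = 4*V + 4*X)
((6 + 6)*(6 + 2))*(O(0) + Q(-1, 3)) = ((6 + 6)*(6 + 2))*((21 - 105*0) + (4*(-1) + 4*3)) = (12*8)*((21 + 0) + (-4 + 12)) = 96*(21 + 8) = 96*29 = 2784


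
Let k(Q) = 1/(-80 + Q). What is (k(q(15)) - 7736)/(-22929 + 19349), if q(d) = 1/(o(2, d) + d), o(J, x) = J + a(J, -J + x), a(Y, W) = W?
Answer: 9279347/4294210 ≈ 2.1609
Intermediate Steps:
o(J, x) = x (o(J, x) = J + (-J + x) = J + (x - J) = x)
q(d) = 1/(2*d) (q(d) = 1/(d + d) = 1/(2*d))
(k(q(15)) - 7736)/(-22929 + 19349) = (1/(-80 + (1/2)/15) - 7736)/(-22929 + 19349) = (1/(-80 + (1/2)*(1/15)) - 7736)/(-3580) = (1/(-80 + 1/30) - 7736)*(-1/3580) = (1/(-2399/30) - 7736)*(-1/3580) = (-30/2399 - 7736)*(-1/3580) = -18558694/2399*(-1/3580) = 9279347/4294210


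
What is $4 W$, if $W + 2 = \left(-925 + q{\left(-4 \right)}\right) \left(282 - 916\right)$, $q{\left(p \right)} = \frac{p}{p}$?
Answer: $2343256$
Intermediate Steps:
$q{\left(p \right)} = 1$
$W = 585814$ ($W = -2 + \left(-925 + 1\right) \left(282 - 916\right) = -2 - -585816 = -2 + 585816 = 585814$)
$4 W = 4 \cdot 585814 = 2343256$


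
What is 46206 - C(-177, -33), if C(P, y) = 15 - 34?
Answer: 46225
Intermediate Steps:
C(P, y) = -19
46206 - C(-177, -33) = 46206 - 1*(-19) = 46206 + 19 = 46225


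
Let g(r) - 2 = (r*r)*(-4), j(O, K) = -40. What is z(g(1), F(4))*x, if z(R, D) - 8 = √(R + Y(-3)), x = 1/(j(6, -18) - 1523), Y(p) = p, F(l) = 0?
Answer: -8/1563 - I*√5/1563 ≈ -0.0051184 - 0.0014306*I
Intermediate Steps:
g(r) = 2 - 4*r² (g(r) = 2 + (r*r)*(-4) = 2 + r²*(-4) = 2 - 4*r²)
x = -1/1563 (x = 1/(-40 - 1523) = 1/(-1563) = -1/1563 ≈ -0.00063980)
z(R, D) = 8 + √(-3 + R) (z(R, D) = 8 + √(R - 3) = 8 + √(-3 + R))
z(g(1), F(4))*x = (8 + √(-3 + (2 - 4*1²)))*(-1/1563) = (8 + √(-3 + (2 - 4*1)))*(-1/1563) = (8 + √(-3 + (2 - 4)))*(-1/1563) = (8 + √(-3 - 2))*(-1/1563) = (8 + √(-5))*(-1/1563) = (8 + I*√5)*(-1/1563) = -8/1563 - I*√5/1563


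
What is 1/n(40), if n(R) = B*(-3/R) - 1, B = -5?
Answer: -8/5 ≈ -1.6000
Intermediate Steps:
n(R) = -1 + 15/R (n(R) = -(-15)/R - 1 = 15/R - 1 = -1 + 15/R)
1/n(40) = 1/((15 - 1*40)/40) = 1/((15 - 40)/40) = 1/((1/40)*(-25)) = 1/(-5/8) = -8/5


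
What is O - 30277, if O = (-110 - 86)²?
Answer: 8139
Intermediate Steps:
O = 38416 (O = (-196)² = 38416)
O - 30277 = 38416 - 30277 = 8139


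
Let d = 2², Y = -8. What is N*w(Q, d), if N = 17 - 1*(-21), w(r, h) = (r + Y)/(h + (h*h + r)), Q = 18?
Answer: 10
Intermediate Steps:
d = 4
w(r, h) = (-8 + r)/(h + r + h²) (w(r, h) = (r - 8)/(h + (h*h + r)) = (-8 + r)/(h + (h² + r)) = (-8 + r)/(h + (r + h²)) = (-8 + r)/(h + r + h²))
N = 38 (N = 17 + 21 = 38)
N*w(Q, d) = 38*((-8 + 18)/(4 + 18 + 4²)) = 38*(10/(4 + 18 + 16)) = 38*(10/38) = 38*((1/38)*10) = 38*(5/19) = 10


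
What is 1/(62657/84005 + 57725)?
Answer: 84005/4849251282 ≈ 1.7323e-5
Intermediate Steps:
1/(62657/84005 + 57725) = 1/(4849251282/84005) = 84005/4849251282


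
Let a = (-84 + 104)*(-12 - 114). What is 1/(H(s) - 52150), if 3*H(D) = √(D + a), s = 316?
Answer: -234675/12238302352 - 3*I*√551/12238302352 ≈ -1.9175e-5 - 5.7541e-9*I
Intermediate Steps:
a = -2520 (a = 20*(-126) = -2520)
H(D) = √(-2520 + D)/3 (H(D) = √(D - 2520)/3 = √(-2520 + D)/3)
1/(H(s) - 52150) = 1/(√(-2520 + 316)/3 - 52150) = 1/(√(-2204)/3 - 52150) = 1/((2*I*√551)/3 - 52150) = 1/(2*I*√551/3 - 52150) = 1/(-52150 + 2*I*√551/3)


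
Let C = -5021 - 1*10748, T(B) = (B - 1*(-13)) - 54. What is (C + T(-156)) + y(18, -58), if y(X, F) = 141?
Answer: -15825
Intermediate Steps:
T(B) = -41 + B (T(B) = (B + 13) - 54 = (13 + B) - 54 = -41 + B)
C = -15769 (C = -5021 - 10748 = -15769)
(C + T(-156)) + y(18, -58) = (-15769 + (-41 - 156)) + 141 = (-15769 - 197) + 141 = -15966 + 141 = -15825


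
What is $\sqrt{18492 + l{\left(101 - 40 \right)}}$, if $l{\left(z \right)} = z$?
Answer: $\sqrt{18553} \approx 136.21$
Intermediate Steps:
$\sqrt{18492 + l{\left(101 - 40 \right)}} = \sqrt{18492 + \left(101 - 40\right)} = \sqrt{18492 + 61} = \sqrt{18553}$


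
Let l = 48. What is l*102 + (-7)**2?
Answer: 4945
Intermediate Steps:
l*102 + (-7)**2 = 48*102 + (-7)**2 = 4896 + 49 = 4945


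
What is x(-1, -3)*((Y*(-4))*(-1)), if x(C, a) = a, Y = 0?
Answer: 0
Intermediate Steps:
x(-1, -3)*((Y*(-4))*(-1)) = -3*0*(-4)*(-1) = -0*(-1) = -3*0 = 0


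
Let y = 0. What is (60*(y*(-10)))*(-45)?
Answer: 0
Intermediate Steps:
(60*(y*(-10)))*(-45) = (60*(0*(-10)))*(-45) = (60*0)*(-45) = 0*(-45) = 0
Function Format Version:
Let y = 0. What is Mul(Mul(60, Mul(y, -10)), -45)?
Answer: 0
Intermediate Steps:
Mul(Mul(60, Mul(y, -10)), -45) = Mul(Mul(60, Mul(0, -10)), -45) = Mul(Mul(60, 0), -45) = Mul(0, -45) = 0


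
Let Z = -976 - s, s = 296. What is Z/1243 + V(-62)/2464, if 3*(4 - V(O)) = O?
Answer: -423211/417648 ≈ -1.0133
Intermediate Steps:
V(O) = 4 - O/3
Z = -1272 (Z = -976 - 1*296 = -976 - 296 = -1272)
Z/1243 + V(-62)/2464 = -1272/1243 + (4 - 1/3*(-62))/2464 = -1272*1/1243 + (4 + 62/3)*(1/2464) = -1272/1243 + (74/3)*(1/2464) = -1272/1243 + 37/3696 = -423211/417648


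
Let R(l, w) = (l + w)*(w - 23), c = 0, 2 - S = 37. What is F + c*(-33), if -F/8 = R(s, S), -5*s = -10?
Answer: -15312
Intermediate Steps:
S = -35 (S = 2 - 1*37 = 2 - 37 = -35)
s = 2 (s = -⅕*(-10) = 2)
R(l, w) = (-23 + w)*(l + w) (R(l, w) = (l + w)*(-23 + w) = (-23 + w)*(l + w))
F = -15312 (F = -8*((-35)² - 23*2 - 23*(-35) + 2*(-35)) = -8*(1225 - 46 + 805 - 70) = -8*1914 = -15312)
F + c*(-33) = -15312 + 0*(-33) = -15312 + 0 = -15312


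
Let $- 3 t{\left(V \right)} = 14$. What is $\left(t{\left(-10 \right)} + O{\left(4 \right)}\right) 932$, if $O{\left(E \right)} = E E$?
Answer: $\frac{31688}{3} \approx 10563.0$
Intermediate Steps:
$O{\left(E \right)} = E^{2}$
$t{\left(V \right)} = - \frac{14}{3}$ ($t{\left(V \right)} = \left(- \frac{1}{3}\right) 14 = - \frac{14}{3}$)
$\left(t{\left(-10 \right)} + O{\left(4 \right)}\right) 932 = \left(- \frac{14}{3} + 4^{2}\right) 932 = \left(- \frac{14}{3} + 16\right) 932 = \frac{34}{3} \cdot 932 = \frac{31688}{3}$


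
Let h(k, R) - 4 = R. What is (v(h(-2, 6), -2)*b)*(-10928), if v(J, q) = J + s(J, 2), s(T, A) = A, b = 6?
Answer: -786816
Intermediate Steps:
h(k, R) = 4 + R
v(J, q) = 2 + J (v(J, q) = J + 2 = 2 + J)
(v(h(-2, 6), -2)*b)*(-10928) = ((2 + (4 + 6))*6)*(-10928) = ((2 + 10)*6)*(-10928) = (12*6)*(-10928) = 72*(-10928) = -786816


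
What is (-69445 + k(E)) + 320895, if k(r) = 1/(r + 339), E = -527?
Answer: 47272599/188 ≈ 2.5145e+5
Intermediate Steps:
k(r) = 1/(339 + r)
(-69445 + k(E)) + 320895 = (-69445 + 1/(339 - 527)) + 320895 = (-69445 + 1/(-188)) + 320895 = (-69445 - 1/188) + 320895 = -13055661/188 + 320895 = 47272599/188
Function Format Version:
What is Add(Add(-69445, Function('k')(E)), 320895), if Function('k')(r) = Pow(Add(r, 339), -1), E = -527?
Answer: Rational(47272599, 188) ≈ 2.5145e+5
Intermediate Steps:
Function('k')(r) = Pow(Add(339, r), -1)
Add(Add(-69445, Function('k')(E)), 320895) = Add(Add(-69445, Pow(Add(339, -527), -1)), 320895) = Add(Add(-69445, Pow(-188, -1)), 320895) = Add(Add(-69445, Rational(-1, 188)), 320895) = Add(Rational(-13055661, 188), 320895) = Rational(47272599, 188)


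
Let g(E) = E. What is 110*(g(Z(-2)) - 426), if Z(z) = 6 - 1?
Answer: -46310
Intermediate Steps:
Z(z) = 5
110*(g(Z(-2)) - 426) = 110*(5 - 426) = 110*(-421) = -46310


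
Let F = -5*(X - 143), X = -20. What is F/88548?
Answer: 815/88548 ≈ 0.0092040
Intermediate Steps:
F = 815 (F = -5*(-20 - 143) = -5*(-163) = 815)
F/88548 = 815/88548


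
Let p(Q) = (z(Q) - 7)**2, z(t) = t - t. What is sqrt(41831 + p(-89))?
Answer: 2*sqrt(10470) ≈ 204.65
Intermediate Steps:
z(t) = 0
p(Q) = 49 (p(Q) = (0 - 7)**2 = (-7)**2 = 49)
sqrt(41831 + p(-89)) = sqrt(41831 + 49) = sqrt(41880) = 2*sqrt(10470)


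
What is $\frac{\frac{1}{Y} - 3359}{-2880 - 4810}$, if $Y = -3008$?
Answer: $\frac{10103873}{23131520} \approx 0.4368$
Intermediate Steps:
$\frac{\frac{1}{Y} - 3359}{-2880 - 4810} = \frac{\frac{1}{-3008} - 3359}{-2880 - 4810} = \frac{- \frac{1}{3008} - 3359}{-7690} = \left(- \frac{10103873}{3008}\right) \left(- \frac{1}{7690}\right) = \frac{10103873}{23131520}$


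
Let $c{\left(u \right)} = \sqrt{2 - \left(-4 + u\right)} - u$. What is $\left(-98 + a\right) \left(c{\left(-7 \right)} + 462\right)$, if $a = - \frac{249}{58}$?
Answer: $- \frac{2782577}{58} - \frac{5933 \sqrt{13}}{58} \approx -48344.0$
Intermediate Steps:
$a = - \frac{249}{58}$ ($a = \left(-249\right) \frac{1}{58} = - \frac{249}{58} \approx -4.2931$)
$c{\left(u \right)} = \sqrt{6 - u} - u$ ($c{\left(u \right)} = \sqrt{2 - \left(-4 + u\right)} - u = \sqrt{6 - u} - u$)
$\left(-98 + a\right) \left(c{\left(-7 \right)} + 462\right) = \left(-98 - \frac{249}{58}\right) \left(\left(\sqrt{6 - -7} - -7\right) + 462\right) = - \frac{5933 \left(\left(\sqrt{6 + 7} + 7\right) + 462\right)}{58} = - \frac{5933 \left(\left(\sqrt{13} + 7\right) + 462\right)}{58} = - \frac{5933 \left(\left(7 + \sqrt{13}\right) + 462\right)}{58} = - \frac{5933 \left(469 + \sqrt{13}\right)}{58} = - \frac{2782577}{58} - \frac{5933 \sqrt{13}}{58}$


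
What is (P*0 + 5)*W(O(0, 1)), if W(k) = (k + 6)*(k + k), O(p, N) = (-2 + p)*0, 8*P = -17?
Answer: 0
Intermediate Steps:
P = -17/8 (P = (1/8)*(-17) = -17/8 ≈ -2.1250)
O(p, N) = 0
W(k) = 2*k*(6 + k) (W(k) = (6 + k)*(2*k) = 2*k*(6 + k))
(P*0 + 5)*W(O(0, 1)) = (-17/8*0 + 5)*(2*0*(6 + 0)) = (0 + 5)*(2*0*6) = 5*0 = 0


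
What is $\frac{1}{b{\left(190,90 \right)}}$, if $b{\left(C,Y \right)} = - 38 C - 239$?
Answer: $- \frac{1}{7459} \approx -0.00013407$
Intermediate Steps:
$b{\left(C,Y \right)} = -239 - 38 C$
$\frac{1}{b{\left(190,90 \right)}} = \frac{1}{-239 - 7220} = \frac{1}{-7459} = - \frac{1}{7459}$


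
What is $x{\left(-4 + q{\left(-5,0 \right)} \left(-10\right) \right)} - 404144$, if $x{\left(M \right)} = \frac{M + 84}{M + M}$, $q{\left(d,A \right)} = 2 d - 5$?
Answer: $- \frac{59004909}{146} \approx -4.0414 \cdot 10^{5}$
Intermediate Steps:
$q{\left(d,A \right)} = -5 + 2 d$
$x{\left(M \right)} = \frac{84 + M}{2 M}$
$x{\left(-4 + q{\left(-5,0 \right)} \left(-10\right) \right)} - 404144 = \frac{84 - \left(4 - \left(-5 + 2 \left(-5\right)\right) \left(-10\right)\right)}{2 \left(-4 + \left(-5 + 2 \left(-5\right)\right) \left(-10\right)\right)} - 404144 = \frac{84 - \left(4 - \left(-5 - 10\right) \left(-10\right)\right)}{2 \left(-4 + \left(-5 - 10\right) \left(-10\right)\right)} - 404144 = \frac{84 - -146}{2 \left(-4 - -150\right)} - 404144 = \frac{84 + \left(-4 + 150\right)}{2 \left(-4 + 150\right)} - 404144 = \frac{84 + 146}{2 \cdot 146} - 404144 = \frac{1}{2} \cdot \frac{1}{146} \cdot 230 - 404144 = \frac{115}{146} - 404144 = - \frac{59004909}{146}$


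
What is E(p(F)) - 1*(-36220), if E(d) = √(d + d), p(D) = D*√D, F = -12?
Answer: 36220 + 4*3^(¾)*√(-I) ≈ 36226.0 - 6.4474*I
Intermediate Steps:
p(D) = D^(3/2)
E(d) = √2*√d (E(d) = √(2*d) = √2*√d)
E(p(F)) - 1*(-36220) = √2*√((-12)^(3/2)) - 1*(-36220) = √2*√(-24*I*√3) + 36220 = √2*(2*√2*3^(¾)*√(-I)) + 36220 = 4*3^(¾)*√(-I) + 36220 = 36220 + 4*3^(¾)*√(-I)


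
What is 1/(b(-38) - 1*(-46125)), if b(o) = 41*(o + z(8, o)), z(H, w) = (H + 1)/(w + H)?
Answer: 10/445547 ≈ 2.2444e-5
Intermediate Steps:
z(H, w) = (1 + H)/(H + w)
b(o) = 41*o + 369/(8 + o) (b(o) = 41*(o + (1 + 8)/(8 + o)) = 41*(o + 9/(8 + o)) = 41*o + 369/(8 + o))
1/(b(-38) - 1*(-46125)) = 1/(41*(9 - 38*(8 - 38))/(8 - 38) - 1*(-46125)) = 1/(41*(9 - 38*(-30))/(-30) + 46125) = 1/(41*(-1/30)*(9 + 1140) + 46125) = 1/(41*(-1/30)*1149 + 46125) = 1/(-15703/10 + 46125) = 1/(445547/10) = 10/445547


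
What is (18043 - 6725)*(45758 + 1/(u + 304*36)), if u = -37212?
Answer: 6801954698237/13134 ≈ 5.1789e+8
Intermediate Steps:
(18043 - 6725)*(45758 + 1/(u + 304*36)) = (18043 - 6725)*(45758 + 1/(-37212 + 304*36)) = 11318*(45758 + 1/(-37212 + 10944)) = 11318*(45758 + 1/(-26268)) = 11318*(45758 - 1/26268) = 11318*(1201971143/26268) = 6801954698237/13134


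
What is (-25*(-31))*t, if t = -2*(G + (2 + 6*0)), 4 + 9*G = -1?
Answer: -20150/9 ≈ -2238.9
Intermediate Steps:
G = -5/9 (G = -4/9 + (⅑)*(-1) = -4/9 - ⅑ = -5/9 ≈ -0.55556)
t = -26/9 (t = -2*(-5/9 + (2 + 6*0)) = -2*(-5/9 + (2 + 0)) = -2*(-5/9 + 2) = -2*13/9 = -26/9 ≈ -2.8889)
(-25*(-31))*t = -25*(-31)*(-26/9) = 775*(-26/9) = -20150/9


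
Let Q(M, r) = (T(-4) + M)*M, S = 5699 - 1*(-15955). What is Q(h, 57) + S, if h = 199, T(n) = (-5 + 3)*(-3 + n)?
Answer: 64041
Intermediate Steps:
T(n) = 6 - 2*n (T(n) = -2*(-3 + n) = 6 - 2*n)
S = 21654 (S = 5699 + 15955 = 21654)
Q(M, r) = M*(14 + M) (Q(M, r) = ((6 - 2*(-4)) + M)*M = ((6 + 8) + M)*M = (14 + M)*M = M*(14 + M))
Q(h, 57) + S = 199*(14 + 199) + 21654 = 199*213 + 21654 = 42387 + 21654 = 64041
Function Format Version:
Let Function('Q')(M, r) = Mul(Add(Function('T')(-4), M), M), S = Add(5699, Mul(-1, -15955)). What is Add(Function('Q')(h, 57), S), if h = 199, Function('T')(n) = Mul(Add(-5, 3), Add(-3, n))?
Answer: 64041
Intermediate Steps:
Function('T')(n) = Add(6, Mul(-2, n)) (Function('T')(n) = Mul(-2, Add(-3, n)) = Add(6, Mul(-2, n)))
S = 21654 (S = Add(5699, 15955) = 21654)
Function('Q')(M, r) = Mul(M, Add(14, M)) (Function('Q')(M, r) = Mul(Add(Add(6, Mul(-2, -4)), M), M) = Mul(Add(Add(6, 8), M), M) = Mul(Add(14, M), M) = Mul(M, Add(14, M)))
Add(Function('Q')(h, 57), S) = Add(Mul(199, Add(14, 199)), 21654) = Add(Mul(199, 213), 21654) = Add(42387, 21654) = 64041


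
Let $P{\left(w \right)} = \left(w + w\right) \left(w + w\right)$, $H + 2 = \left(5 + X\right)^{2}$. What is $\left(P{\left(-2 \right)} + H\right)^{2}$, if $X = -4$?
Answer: $225$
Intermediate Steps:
$H = -1$ ($H = -2 + \left(5 - 4\right)^{2} = -2 + 1^{2} = -2 + 1 = -1$)
$P{\left(w \right)} = 4 w^{2}$ ($P{\left(w \right)} = 2 w 2 w = 4 w^{2}$)
$\left(P{\left(-2 \right)} + H\right)^{2} = \left(4 \left(-2\right)^{2} - 1\right)^{2} = \left(4 \cdot 4 - 1\right)^{2} = \left(16 - 1\right)^{2} = 15^{2} = 225$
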